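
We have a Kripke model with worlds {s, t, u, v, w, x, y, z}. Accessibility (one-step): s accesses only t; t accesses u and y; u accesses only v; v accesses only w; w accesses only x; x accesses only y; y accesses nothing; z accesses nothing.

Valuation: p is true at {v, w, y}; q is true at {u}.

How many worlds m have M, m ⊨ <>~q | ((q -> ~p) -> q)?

6

s: <>~q is T, (q -> ~p) -> q is F. ✓
t: <>~q is T, (q -> ~p) -> q is F. ✓
u: <>~q is T, (q -> ~p) -> q is T. ✓
v: <>~q is T, (q -> ~p) -> q is F. ✓
w: <>~q is T, (q -> ~p) -> q is F. ✓
x: <>~q is T, (q -> ~p) -> q is F. ✓
y: <>~q is F, (q -> ~p) -> q is F. ✗
z: <>~q is F, (q -> ~p) -> q is F. ✗
Satisfying worlds: {s, t, u, v, w, x}.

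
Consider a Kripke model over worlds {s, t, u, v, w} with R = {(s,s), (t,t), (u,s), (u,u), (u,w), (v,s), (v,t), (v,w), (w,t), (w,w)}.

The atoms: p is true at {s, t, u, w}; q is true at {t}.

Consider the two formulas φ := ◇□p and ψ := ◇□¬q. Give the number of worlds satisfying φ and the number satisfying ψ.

For ◇□p:
s: successors {s}; □p there: s:T. ✓
t: successors {t}; □p there: t:T. ✓
u: successors {s, u, w}; □p there: s:T, u:T, w:T. ✓
v: successors {s, t, w}; □p there: s:T, t:T, w:T. ✓
w: successors {t, w}; □p there: t:T, w:T. ✓
— 5 worlds.
For ◇□¬q:
s: successors {s}; □¬q there: s:T. ✓
t: successors {t}; □¬q there: t:F. ✗
u: successors {s, u, w}; □¬q there: s:T, u:T, w:F. ✓
v: successors {s, t, w}; □¬q there: s:T, t:F, w:F. ✓
w: successors {t, w}; □¬q there: t:F, w:F. ✗
— 3 worlds.

5 and 3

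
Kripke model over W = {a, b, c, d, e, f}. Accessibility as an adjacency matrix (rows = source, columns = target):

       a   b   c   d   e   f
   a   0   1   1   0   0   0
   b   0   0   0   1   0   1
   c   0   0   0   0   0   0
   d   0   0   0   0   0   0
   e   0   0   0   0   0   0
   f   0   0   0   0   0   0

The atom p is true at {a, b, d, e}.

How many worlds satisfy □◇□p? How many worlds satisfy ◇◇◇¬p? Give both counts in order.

For □◇□p:
a: successors {b, c}; ◇□p there: b:T, c:F. ✗
b: successors {d, f}; ◇□p there: d:F, f:F. ✗
c: no successors, so □◇□p holds vacuously. ✓
d: no successors, so □◇□p holds vacuously. ✓
e: no successors, so □◇□p holds vacuously. ✓
f: no successors, so □◇□p holds vacuously. ✓
— 4 worlds.
For ◇◇◇¬p:
a: successors {b, c}; ◇◇¬p there: b:F, c:F. ✗
b: successors {d, f}; ◇◇¬p there: d:F, f:F. ✗
c: no successors, so ◇◇◇¬p fails. ✗
d: no successors, so ◇◇◇¬p fails. ✗
e: no successors, so ◇◇◇¬p fails. ✗
f: no successors, so ◇◇◇¬p fails. ✗
— 0 worlds.

4 and 0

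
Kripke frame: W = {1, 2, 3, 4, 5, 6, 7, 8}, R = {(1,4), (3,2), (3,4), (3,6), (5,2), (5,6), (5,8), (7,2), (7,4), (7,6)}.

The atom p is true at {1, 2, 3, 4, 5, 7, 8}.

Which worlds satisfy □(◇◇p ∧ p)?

1: successors {4}; ◇◇p ∧ p there: 4:F. ✗
2: no successors, so □(◇◇p ∧ p) holds vacuously. ✓
3: successors {2, 4, 6}; ◇◇p ∧ p there: 2:F, 4:F, 6:F. ✗
4: no successors, so □(◇◇p ∧ p) holds vacuously. ✓
5: successors {2, 6, 8}; ◇◇p ∧ p there: 2:F, 6:F, 8:F. ✗
6: no successors, so □(◇◇p ∧ p) holds vacuously. ✓
7: successors {2, 4, 6}; ◇◇p ∧ p there: 2:F, 4:F, 6:F. ✗
8: no successors, so □(◇◇p ∧ p) holds vacuously. ✓

{2, 4, 6, 8}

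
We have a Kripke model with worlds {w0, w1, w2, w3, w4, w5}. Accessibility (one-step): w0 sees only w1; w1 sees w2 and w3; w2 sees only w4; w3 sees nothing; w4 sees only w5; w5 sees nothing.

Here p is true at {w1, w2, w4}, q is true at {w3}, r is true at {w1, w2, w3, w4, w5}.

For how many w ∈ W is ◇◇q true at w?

1

w0: successors {w1}; ◇q there: w1:T. ✓
w1: successors {w2, w3}; ◇q there: w2:F, w3:F. ✗
w2: successors {w4}; ◇q there: w4:F. ✗
w3: no successors, so ◇◇q fails. ✗
w4: successors {w5}; ◇q there: w5:F. ✗
w5: no successors, so ◇◇q fails. ✗
Satisfying worlds: {w0}.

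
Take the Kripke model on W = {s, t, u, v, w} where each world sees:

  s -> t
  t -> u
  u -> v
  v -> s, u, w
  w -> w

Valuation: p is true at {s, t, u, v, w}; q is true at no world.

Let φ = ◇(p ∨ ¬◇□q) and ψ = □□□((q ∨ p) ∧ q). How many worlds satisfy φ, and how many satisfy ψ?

For ◇(p ∨ ¬◇□q):
s: successors {t}; p ∨ ¬◇□q there: t:T. ✓
t: successors {u}; p ∨ ¬◇□q there: u:T. ✓
u: successors {v}; p ∨ ¬◇□q there: v:T. ✓
v: successors {s, u, w}; p ∨ ¬◇□q there: s:T, u:T, w:T. ✓
w: successors {w}; p ∨ ¬◇□q there: w:T. ✓
— 5 worlds.
For □□□((q ∨ p) ∧ q):
s: successors {t}; □□((q ∨ p) ∧ q) there: t:F. ✗
t: successors {u}; □□((q ∨ p) ∧ q) there: u:F. ✗
u: successors {v}; □□((q ∨ p) ∧ q) there: v:F. ✗
v: successors {s, u, w}; □□((q ∨ p) ∧ q) there: s:F, u:F, w:F. ✗
w: successors {w}; □□((q ∨ p) ∧ q) there: w:F. ✗
— 0 worlds.

5 and 0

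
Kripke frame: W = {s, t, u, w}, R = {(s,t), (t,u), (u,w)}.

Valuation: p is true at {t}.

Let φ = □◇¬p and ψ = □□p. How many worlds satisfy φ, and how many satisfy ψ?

3 and 2

For □◇¬p:
s: successors {t}; ◇¬p there: t:T. ✓
t: successors {u}; ◇¬p there: u:T. ✓
u: successors {w}; ◇¬p there: w:F. ✗
w: no successors, so □◇¬p holds vacuously. ✓
— 3 worlds.
For □□p:
s: successors {t}; □p there: t:F. ✗
t: successors {u}; □p there: u:F. ✗
u: successors {w}; □p there: w:T. ✓
w: no successors, so □□p holds vacuously. ✓
— 2 worlds.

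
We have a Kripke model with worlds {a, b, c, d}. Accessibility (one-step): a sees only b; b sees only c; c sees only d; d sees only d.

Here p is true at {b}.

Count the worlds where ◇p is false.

3

a: successors {b}; p there: b:T. ✓
b: successors {c}; p there: c:F. ✗
c: successors {d}; p there: d:F. ✗
d: successors {d}; p there: d:F. ✗
Satisfying worlds: {a}.
So ◇p fails at the other 3 worlds.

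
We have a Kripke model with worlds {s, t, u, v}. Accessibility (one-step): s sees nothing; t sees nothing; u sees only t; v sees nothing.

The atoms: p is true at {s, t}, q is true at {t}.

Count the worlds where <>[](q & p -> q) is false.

3

s: no successors, so <>[](q & p -> q) fails. ✗
t: no successors, so <>[](q & p -> q) fails. ✗
u: successors {t}; [](q & p -> q) there: t:T. ✓
v: no successors, so <>[](q & p -> q) fails. ✗
Satisfying worlds: {u}.
So <>[](q & p -> q) fails at the other 3 worlds.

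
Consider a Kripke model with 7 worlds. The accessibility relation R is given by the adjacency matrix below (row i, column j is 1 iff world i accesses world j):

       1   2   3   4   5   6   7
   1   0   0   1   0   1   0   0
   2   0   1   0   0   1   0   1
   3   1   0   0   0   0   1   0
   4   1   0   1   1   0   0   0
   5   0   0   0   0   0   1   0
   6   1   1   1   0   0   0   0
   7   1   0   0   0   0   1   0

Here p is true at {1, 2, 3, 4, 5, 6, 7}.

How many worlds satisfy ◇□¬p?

1: successors {3, 5}; □¬p there: 3:F, 5:F. ✗
2: successors {2, 5, 7}; □¬p there: 2:F, 5:F, 7:F. ✗
3: successors {1, 6}; □¬p there: 1:F, 6:F. ✗
4: successors {1, 3, 4}; □¬p there: 1:F, 3:F, 4:F. ✗
5: successors {6}; □¬p there: 6:F. ✗
6: successors {1, 2, 3}; □¬p there: 1:F, 2:F, 3:F. ✗
7: successors {1, 6}; □¬p there: 1:F, 6:F. ✗
Satisfying worlds: ∅.

0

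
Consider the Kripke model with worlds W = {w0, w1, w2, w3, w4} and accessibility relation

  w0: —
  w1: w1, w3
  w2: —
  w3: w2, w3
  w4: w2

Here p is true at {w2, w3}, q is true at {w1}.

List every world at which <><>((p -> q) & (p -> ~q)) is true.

w0: no successors, so <><>((p -> q) & (p -> ~q)) fails. ✗
w1: successors {w1, w3}; <>((p -> q) & (p -> ~q)) there: w1:T, w3:F. ✓
w2: no successors, so <><>((p -> q) & (p -> ~q)) fails. ✗
w3: successors {w2, w3}; <>((p -> q) & (p -> ~q)) there: w2:F, w3:F. ✗
w4: successors {w2}; <>((p -> q) & (p -> ~q)) there: w2:F. ✗

{w1}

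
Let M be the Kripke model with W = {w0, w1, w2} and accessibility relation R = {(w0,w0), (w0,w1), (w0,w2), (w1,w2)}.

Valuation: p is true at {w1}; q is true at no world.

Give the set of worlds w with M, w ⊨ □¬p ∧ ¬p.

{w2}

w0: □¬p is F, ¬p is T. ✗
w1: □¬p is T, ¬p is F. ✗
w2: □¬p is T, ¬p is T. ✓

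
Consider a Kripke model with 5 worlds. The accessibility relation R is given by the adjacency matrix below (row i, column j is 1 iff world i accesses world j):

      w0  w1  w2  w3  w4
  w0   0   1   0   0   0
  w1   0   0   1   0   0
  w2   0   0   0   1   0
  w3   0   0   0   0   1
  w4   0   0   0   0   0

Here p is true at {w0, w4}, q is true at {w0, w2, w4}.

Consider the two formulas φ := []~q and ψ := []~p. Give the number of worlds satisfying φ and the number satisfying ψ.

3 and 4

For []~q:
w0: successors {w1}; ~q there: w1:T. ✓
w1: successors {w2}; ~q there: w2:F. ✗
w2: successors {w3}; ~q there: w3:T. ✓
w3: successors {w4}; ~q there: w4:F. ✗
w4: no successors, so []~q holds vacuously. ✓
— 3 worlds.
For []~p:
w0: successors {w1}; ~p there: w1:T. ✓
w1: successors {w2}; ~p there: w2:T. ✓
w2: successors {w3}; ~p there: w3:T. ✓
w3: successors {w4}; ~p there: w4:F. ✗
w4: no successors, so []~p holds vacuously. ✓
— 4 worlds.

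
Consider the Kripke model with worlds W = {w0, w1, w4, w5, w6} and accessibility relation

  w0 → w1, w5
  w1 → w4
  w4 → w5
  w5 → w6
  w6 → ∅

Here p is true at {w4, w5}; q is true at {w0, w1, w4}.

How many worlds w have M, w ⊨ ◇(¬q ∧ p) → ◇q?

4

w0: ◇(¬q ∧ p) is T, ◇q is T. ✓
w1: ◇(¬q ∧ p) is F, ◇q is T. ✓
w4: ◇(¬q ∧ p) is T, ◇q is F. ✗
w5: ◇(¬q ∧ p) is F, ◇q is F. ✓
w6: ◇(¬q ∧ p) is F, ◇q is F. ✓
Satisfying worlds: {w0, w1, w5, w6}.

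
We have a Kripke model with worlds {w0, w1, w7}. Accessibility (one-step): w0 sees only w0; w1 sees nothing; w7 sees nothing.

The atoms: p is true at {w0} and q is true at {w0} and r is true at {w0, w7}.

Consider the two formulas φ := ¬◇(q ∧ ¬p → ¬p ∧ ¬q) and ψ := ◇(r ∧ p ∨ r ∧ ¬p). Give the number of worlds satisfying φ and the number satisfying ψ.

2 and 1

For ¬◇(q ∧ ¬p → ¬p ∧ ¬q):
w0: ◇(q ∧ ¬p → ¬p ∧ ¬q) is T. ✗
w1: ◇(q ∧ ¬p → ¬p ∧ ¬q) is F. ✓
w7: ◇(q ∧ ¬p → ¬p ∧ ¬q) is F. ✓
— 2 worlds.
For ◇(r ∧ p ∨ r ∧ ¬p):
w0: successors {w0}; r ∧ p ∨ r ∧ ¬p there: w0:T. ✓
w1: no successors, so ◇(r ∧ p ∨ r ∧ ¬p) fails. ✗
w7: no successors, so ◇(r ∧ p ∨ r ∧ ¬p) fails. ✗
— 1 world.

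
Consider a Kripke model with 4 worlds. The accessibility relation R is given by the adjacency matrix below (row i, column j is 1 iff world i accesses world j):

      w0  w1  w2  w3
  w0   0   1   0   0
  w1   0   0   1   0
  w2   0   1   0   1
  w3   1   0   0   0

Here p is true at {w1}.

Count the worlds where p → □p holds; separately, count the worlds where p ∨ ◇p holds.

3 and 3

For p → □p:
w0: p is F, □p is T. ✓
w1: p is T, □p is F. ✗
w2: p is F, □p is F. ✓
w3: p is F, □p is F. ✓
— 3 worlds.
For p ∨ ◇p:
w0: p is F, ◇p is T. ✓
w1: p is T, ◇p is F. ✓
w2: p is F, ◇p is T. ✓
w3: p is F, ◇p is F. ✗
— 3 worlds.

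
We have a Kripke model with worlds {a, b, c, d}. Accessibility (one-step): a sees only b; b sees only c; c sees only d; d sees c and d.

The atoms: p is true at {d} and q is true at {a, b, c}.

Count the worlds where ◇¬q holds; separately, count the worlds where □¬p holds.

2 and 2

For ◇¬q:
a: successors {b}; ¬q there: b:F. ✗
b: successors {c}; ¬q there: c:F. ✗
c: successors {d}; ¬q there: d:T. ✓
d: successors {c, d}; ¬q there: c:F, d:T. ✓
— 2 worlds.
For □¬p:
a: successors {b}; ¬p there: b:T. ✓
b: successors {c}; ¬p there: c:T. ✓
c: successors {d}; ¬p there: d:F. ✗
d: successors {c, d}; ¬p there: c:T, d:F. ✗
— 2 worlds.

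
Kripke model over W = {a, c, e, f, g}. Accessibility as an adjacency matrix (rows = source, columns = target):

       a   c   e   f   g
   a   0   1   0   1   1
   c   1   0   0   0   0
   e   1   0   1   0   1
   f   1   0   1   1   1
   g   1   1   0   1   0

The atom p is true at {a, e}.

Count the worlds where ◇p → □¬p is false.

4

a: ◇p is F, □¬p is T. ✓
c: ◇p is T, □¬p is F. ✗
e: ◇p is T, □¬p is F. ✗
f: ◇p is T, □¬p is F. ✗
g: ◇p is T, □¬p is F. ✗
Satisfying worlds: {a}.
So ◇p → □¬p fails at the other 4 worlds.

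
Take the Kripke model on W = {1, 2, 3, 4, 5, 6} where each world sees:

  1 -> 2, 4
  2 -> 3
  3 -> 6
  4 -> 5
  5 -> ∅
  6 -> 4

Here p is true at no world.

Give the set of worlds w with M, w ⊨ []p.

1: successors {2, 4}; p there: 2:F, 4:F. ✗
2: successors {3}; p there: 3:F. ✗
3: successors {6}; p there: 6:F. ✗
4: successors {5}; p there: 5:F. ✗
5: no successors, so []p holds vacuously. ✓
6: successors {4}; p there: 4:F. ✗

{5}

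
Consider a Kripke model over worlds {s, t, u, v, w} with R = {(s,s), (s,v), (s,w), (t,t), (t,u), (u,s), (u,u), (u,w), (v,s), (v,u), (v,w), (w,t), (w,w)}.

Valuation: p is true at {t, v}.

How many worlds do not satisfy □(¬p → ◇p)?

3

s: successors {s, v, w}; ¬p → ◇p there: s:T, v:T, w:T. ✓
t: successors {t, u}; ¬p → ◇p there: t:T, u:F. ✗
u: successors {s, u, w}; ¬p → ◇p there: s:T, u:F, w:T. ✗
v: successors {s, u, w}; ¬p → ◇p there: s:T, u:F, w:T. ✗
w: successors {t, w}; ¬p → ◇p there: t:T, w:T. ✓
Satisfying worlds: {s, w}.
So □(¬p → ◇p) fails at the other 3 worlds.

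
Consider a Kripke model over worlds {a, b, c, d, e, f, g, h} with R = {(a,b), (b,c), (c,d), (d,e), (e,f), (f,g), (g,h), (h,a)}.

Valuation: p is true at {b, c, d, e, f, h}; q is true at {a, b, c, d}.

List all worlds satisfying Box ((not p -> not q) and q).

{a, b, c}

a: successors {b}; (not p -> not q) and q there: b:T. ✓
b: successors {c}; (not p -> not q) and q there: c:T. ✓
c: successors {d}; (not p -> not q) and q there: d:T. ✓
d: successors {e}; (not p -> not q) and q there: e:F. ✗
e: successors {f}; (not p -> not q) and q there: f:F. ✗
f: successors {g}; (not p -> not q) and q there: g:F. ✗
g: successors {h}; (not p -> not q) and q there: h:F. ✗
h: successors {a}; (not p -> not q) and q there: a:F. ✗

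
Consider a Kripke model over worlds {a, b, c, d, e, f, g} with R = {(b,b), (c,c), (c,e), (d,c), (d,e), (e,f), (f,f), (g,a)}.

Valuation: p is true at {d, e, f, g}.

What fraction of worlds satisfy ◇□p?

a: no successors, so ◇□p fails. ✗
b: successors {b}; □p there: b:F. ✗
c: successors {c, e}; □p there: c:F, e:T. ✓
d: successors {c, e}; □p there: c:F, e:T. ✓
e: successors {f}; □p there: f:T. ✓
f: successors {f}; □p there: f:T. ✓
g: successors {a}; □p there: a:T. ✓
That's 5 of 7 worlds, so 5/7.

5/7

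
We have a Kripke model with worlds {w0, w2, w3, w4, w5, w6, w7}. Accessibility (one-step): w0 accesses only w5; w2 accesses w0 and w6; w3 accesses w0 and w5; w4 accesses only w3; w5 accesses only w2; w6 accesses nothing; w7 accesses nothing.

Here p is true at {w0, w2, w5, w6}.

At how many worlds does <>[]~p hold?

1

w0: successors {w5}; []~p there: w5:F. ✗
w2: successors {w0, w6}; []~p there: w0:F, w6:T. ✓
w3: successors {w0, w5}; []~p there: w0:F, w5:F. ✗
w4: successors {w3}; []~p there: w3:F. ✗
w5: successors {w2}; []~p there: w2:F. ✗
w6: no successors, so <>[]~p fails. ✗
w7: no successors, so <>[]~p fails. ✗
Satisfying worlds: {w2}.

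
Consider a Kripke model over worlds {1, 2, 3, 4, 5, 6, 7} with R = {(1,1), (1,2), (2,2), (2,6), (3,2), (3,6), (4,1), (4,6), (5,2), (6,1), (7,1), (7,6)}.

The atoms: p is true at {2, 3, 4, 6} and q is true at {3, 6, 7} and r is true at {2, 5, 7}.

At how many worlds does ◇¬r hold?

6

1: successors {1, 2}; ¬r there: 1:T, 2:F. ✓
2: successors {2, 6}; ¬r there: 2:F, 6:T. ✓
3: successors {2, 6}; ¬r there: 2:F, 6:T. ✓
4: successors {1, 6}; ¬r there: 1:T, 6:T. ✓
5: successors {2}; ¬r there: 2:F. ✗
6: successors {1}; ¬r there: 1:T. ✓
7: successors {1, 6}; ¬r there: 1:T, 6:T. ✓
Satisfying worlds: {1, 2, 3, 4, 6, 7}.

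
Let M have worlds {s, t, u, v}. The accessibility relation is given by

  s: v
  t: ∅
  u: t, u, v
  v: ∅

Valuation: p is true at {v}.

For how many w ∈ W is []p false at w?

1

s: successors {v}; p there: v:T. ✓
t: no successors, so []p holds vacuously. ✓
u: successors {t, u, v}; p there: t:F, u:F, v:T. ✗
v: no successors, so []p holds vacuously. ✓
Satisfying worlds: {s, t, v}.
So []p fails at the other 1 world.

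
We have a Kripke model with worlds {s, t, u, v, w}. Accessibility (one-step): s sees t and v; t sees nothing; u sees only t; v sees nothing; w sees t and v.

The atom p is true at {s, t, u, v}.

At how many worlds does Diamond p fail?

s: successors {t, v}; p there: t:T, v:T. ✓
t: no successors, so Diamond p fails. ✗
u: successors {t}; p there: t:T. ✓
v: no successors, so Diamond p fails. ✗
w: successors {t, v}; p there: t:T, v:T. ✓
Satisfying worlds: {s, u, w}.
So Diamond p fails at the other 2 worlds.

2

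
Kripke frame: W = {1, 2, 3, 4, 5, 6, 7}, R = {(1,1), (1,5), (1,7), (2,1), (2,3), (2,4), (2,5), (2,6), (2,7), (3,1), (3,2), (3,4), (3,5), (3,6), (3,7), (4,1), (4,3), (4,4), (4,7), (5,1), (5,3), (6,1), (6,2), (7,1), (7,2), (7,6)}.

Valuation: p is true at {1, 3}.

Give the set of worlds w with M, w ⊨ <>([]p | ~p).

{1, 2, 3, 4, 6, 7}

1: successors {1, 5, 7}; []p | ~p there: 1:F, 5:T, 7:T. ✓
2: successors {1, 3, 4, 5, 6, 7}; []p | ~p there: 1:F, 3:F, 4:T, 5:T, 6:T, 7:T. ✓
3: successors {1, 2, 4, 5, 6, 7}; []p | ~p there: 1:F, 2:T, 4:T, 5:T, 6:T, 7:T. ✓
4: successors {1, 3, 4, 7}; []p | ~p there: 1:F, 3:F, 4:T, 7:T. ✓
5: successors {1, 3}; []p | ~p there: 1:F, 3:F. ✗
6: successors {1, 2}; []p | ~p there: 1:F, 2:T. ✓
7: successors {1, 2, 6}; []p | ~p there: 1:F, 2:T, 6:T. ✓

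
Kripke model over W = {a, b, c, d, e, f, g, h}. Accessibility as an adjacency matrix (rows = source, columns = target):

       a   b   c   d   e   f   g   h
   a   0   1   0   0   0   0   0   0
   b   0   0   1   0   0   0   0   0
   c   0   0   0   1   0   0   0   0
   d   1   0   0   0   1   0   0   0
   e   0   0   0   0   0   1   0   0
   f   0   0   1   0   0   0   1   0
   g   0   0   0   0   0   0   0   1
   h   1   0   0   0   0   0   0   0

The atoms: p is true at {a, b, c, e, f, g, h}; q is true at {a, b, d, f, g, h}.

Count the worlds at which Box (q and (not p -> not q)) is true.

a: successors {b}; q and (not p -> not q) there: b:T. ✓
b: successors {c}; q and (not p -> not q) there: c:F. ✗
c: successors {d}; q and (not p -> not q) there: d:F. ✗
d: successors {a, e}; q and (not p -> not q) there: a:T, e:F. ✗
e: successors {f}; q and (not p -> not q) there: f:T. ✓
f: successors {c, g}; q and (not p -> not q) there: c:F, g:T. ✗
g: successors {h}; q and (not p -> not q) there: h:T. ✓
h: successors {a}; q and (not p -> not q) there: a:T. ✓
Satisfying worlds: {a, e, g, h}.

4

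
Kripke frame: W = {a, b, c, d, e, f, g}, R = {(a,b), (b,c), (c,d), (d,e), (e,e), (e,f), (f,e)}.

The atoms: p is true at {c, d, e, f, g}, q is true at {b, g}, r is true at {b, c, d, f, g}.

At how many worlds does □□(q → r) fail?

0

a: successors {b}; □(q → r) there: b:T. ✓
b: successors {c}; □(q → r) there: c:T. ✓
c: successors {d}; □(q → r) there: d:T. ✓
d: successors {e}; □(q → r) there: e:T. ✓
e: successors {e, f}; □(q → r) there: e:T, f:T. ✓
f: successors {e}; □(q → r) there: e:T. ✓
g: no successors, so □□(q → r) holds vacuously. ✓
Satisfying worlds: {a, b, c, d, e, f, g}.
So □□(q → r) fails at the other 0 worlds.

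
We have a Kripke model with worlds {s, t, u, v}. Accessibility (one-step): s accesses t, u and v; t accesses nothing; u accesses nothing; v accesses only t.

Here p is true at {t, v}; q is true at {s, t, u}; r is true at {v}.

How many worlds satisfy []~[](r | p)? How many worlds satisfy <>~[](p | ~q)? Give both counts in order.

2 and 0

For []~[](r | p):
s: successors {t, u, v}; ~[](r | p) there: t:F, u:F, v:F. ✗
t: no successors, so []~[](r | p) holds vacuously. ✓
u: no successors, so []~[](r | p) holds vacuously. ✓
v: successors {t}; ~[](r | p) there: t:F. ✗
— 2 worlds.
For <>~[](p | ~q):
s: successors {t, u, v}; ~[](p | ~q) there: t:F, u:F, v:F. ✗
t: no successors, so <>~[](p | ~q) fails. ✗
u: no successors, so <>~[](p | ~q) fails. ✗
v: successors {t}; ~[](p | ~q) there: t:F. ✗
— 0 worlds.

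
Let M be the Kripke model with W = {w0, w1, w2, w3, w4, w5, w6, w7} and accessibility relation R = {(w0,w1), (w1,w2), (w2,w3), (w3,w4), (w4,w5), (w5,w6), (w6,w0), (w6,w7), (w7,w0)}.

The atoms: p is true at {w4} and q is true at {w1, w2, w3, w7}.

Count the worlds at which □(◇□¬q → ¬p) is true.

w0: successors {w1}; ◇□¬q → ¬p there: w1:T. ✓
w1: successors {w2}; ◇□¬q → ¬p there: w2:T. ✓
w2: successors {w3}; ◇□¬q → ¬p there: w3:T. ✓
w3: successors {w4}; ◇□¬q → ¬p there: w4:F. ✗
w4: successors {w5}; ◇□¬q → ¬p there: w5:T. ✓
w5: successors {w6}; ◇□¬q → ¬p there: w6:T. ✓
w6: successors {w0, w7}; ◇□¬q → ¬p there: w0:T, w7:T. ✓
w7: successors {w0}; ◇□¬q → ¬p there: w0:T. ✓
Satisfying worlds: {w0, w1, w2, w4, w5, w6, w7}.

7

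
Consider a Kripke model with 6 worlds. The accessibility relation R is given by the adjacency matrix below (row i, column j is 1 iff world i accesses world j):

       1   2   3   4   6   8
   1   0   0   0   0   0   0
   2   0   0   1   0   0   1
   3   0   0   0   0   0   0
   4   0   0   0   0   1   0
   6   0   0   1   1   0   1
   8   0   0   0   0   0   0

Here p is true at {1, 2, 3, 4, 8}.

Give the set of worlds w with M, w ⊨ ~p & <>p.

{6}

1: ~p is F, <>p is F. ✗
2: ~p is F, <>p is T. ✗
3: ~p is F, <>p is F. ✗
4: ~p is F, <>p is F. ✗
6: ~p is T, <>p is T. ✓
8: ~p is F, <>p is F. ✗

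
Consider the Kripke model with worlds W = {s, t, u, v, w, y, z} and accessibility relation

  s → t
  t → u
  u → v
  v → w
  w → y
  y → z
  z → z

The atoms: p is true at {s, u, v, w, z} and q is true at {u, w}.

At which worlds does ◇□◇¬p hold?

s: successors {t}; □◇¬p there: t:F. ✗
t: successors {u}; □◇¬p there: u:F. ✗
u: successors {v}; □◇¬p there: v:T. ✓
v: successors {w}; □◇¬p there: w:F. ✗
w: successors {y}; □◇¬p there: y:F. ✗
y: successors {z}; □◇¬p there: z:F. ✗
z: successors {z}; □◇¬p there: z:F. ✗

{u}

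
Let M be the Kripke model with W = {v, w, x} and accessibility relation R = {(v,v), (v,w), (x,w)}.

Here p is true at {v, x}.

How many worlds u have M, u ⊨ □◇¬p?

1

v: successors {v, w}; ◇¬p there: v:T, w:F. ✗
w: no successors, so □◇¬p holds vacuously. ✓
x: successors {w}; ◇¬p there: w:F. ✗
Satisfying worlds: {w}.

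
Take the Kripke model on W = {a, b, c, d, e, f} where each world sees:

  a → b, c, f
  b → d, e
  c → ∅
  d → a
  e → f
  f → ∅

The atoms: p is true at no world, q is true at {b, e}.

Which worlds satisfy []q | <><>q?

{a, c, d, f}

a: []q is F, <><>q is T. ✓
b: []q is F, <><>q is F. ✗
c: []q is T, <><>q is F. ✓
d: []q is F, <><>q is T. ✓
e: []q is F, <><>q is F. ✗
f: []q is T, <><>q is F. ✓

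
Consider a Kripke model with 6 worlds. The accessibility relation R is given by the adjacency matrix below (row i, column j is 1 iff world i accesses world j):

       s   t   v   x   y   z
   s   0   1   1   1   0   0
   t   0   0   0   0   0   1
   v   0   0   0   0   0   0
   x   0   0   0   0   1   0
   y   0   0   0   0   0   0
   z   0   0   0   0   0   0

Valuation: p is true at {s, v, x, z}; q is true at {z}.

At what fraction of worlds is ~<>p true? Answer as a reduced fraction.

s: <>p is T. ✗
t: <>p is T. ✗
v: <>p is F. ✓
x: <>p is F. ✓
y: <>p is F. ✓
z: <>p is F. ✓
That's 4 of 6 worlds, so 4/6 = 2/3.

2/3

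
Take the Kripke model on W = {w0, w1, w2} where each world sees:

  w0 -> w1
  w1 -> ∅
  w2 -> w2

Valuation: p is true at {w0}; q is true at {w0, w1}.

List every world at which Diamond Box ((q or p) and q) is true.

w0: successors {w1}; Box ((q or p) and q) there: w1:T. ✓
w1: no successors, so Diamond Box ((q or p) and q) fails. ✗
w2: successors {w2}; Box ((q or p) and q) there: w2:F. ✗

{w0}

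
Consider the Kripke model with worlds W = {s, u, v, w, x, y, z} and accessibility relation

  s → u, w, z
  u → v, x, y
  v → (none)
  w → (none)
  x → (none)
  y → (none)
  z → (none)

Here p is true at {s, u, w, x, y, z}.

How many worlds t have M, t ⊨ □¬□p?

5

s: successors {u, w, z}; ¬□p there: u:T, w:F, z:F. ✗
u: successors {v, x, y}; ¬□p there: v:F, x:F, y:F. ✗
v: no successors, so □¬□p holds vacuously. ✓
w: no successors, so □¬□p holds vacuously. ✓
x: no successors, so □¬□p holds vacuously. ✓
y: no successors, so □¬□p holds vacuously. ✓
z: no successors, so □¬□p holds vacuously. ✓
Satisfying worlds: {v, w, x, y, z}.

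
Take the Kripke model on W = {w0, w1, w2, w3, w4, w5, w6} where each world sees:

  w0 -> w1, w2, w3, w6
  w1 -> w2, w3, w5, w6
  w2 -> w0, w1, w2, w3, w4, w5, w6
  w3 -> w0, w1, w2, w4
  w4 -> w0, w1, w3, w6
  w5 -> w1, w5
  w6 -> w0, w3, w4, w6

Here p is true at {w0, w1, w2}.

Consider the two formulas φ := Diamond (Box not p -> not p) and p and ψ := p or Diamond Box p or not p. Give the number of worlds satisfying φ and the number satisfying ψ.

3 and 7

For Diamond (Box not p -> not p) and p:
w0: Diamond (Box not p -> not p) is T, p is T. ✓
w1: Diamond (Box not p -> not p) is T, p is T. ✓
w2: Diamond (Box not p -> not p) is T, p is T. ✓
w3: Diamond (Box not p -> not p) is T, p is F. ✗
w4: Diamond (Box not p -> not p) is T, p is F. ✗
w5: Diamond (Box not p -> not p) is T, p is F. ✗
w6: Diamond (Box not p -> not p) is T, p is F. ✗
— 3 worlds.
For p or Diamond Box p or not p:
w0: p is T, Diamond Box p or not p is F. ✓
w1: p is T, Diamond Box p or not p is F. ✓
w2: p is T, Diamond Box p or not p is F. ✓
w3: p is F, Diamond Box p or not p is T. ✓
w4: p is F, Diamond Box p or not p is T. ✓
w5: p is F, Diamond Box p or not p is T. ✓
w6: p is F, Diamond Box p or not p is T. ✓
— 7 worlds.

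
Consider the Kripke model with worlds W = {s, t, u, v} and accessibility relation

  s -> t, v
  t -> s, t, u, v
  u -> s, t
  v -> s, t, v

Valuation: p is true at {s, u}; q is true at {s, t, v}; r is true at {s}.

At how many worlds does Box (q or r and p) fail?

1

s: successors {t, v}; q or r and p there: t:T, v:T. ✓
t: successors {s, t, u, v}; q or r and p there: s:T, t:T, u:F, v:T. ✗
u: successors {s, t}; q or r and p there: s:T, t:T. ✓
v: successors {s, t, v}; q or r and p there: s:T, t:T, v:T. ✓
Satisfying worlds: {s, u, v}.
So Box (q or r and p) fails at the other 1 world.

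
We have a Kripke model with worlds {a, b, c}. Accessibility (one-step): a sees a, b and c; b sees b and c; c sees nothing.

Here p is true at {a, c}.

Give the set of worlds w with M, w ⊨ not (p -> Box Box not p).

a: p -> Box Box not p is F. ✓
b: p -> Box Box not p is T. ✗
c: p -> Box Box not p is T. ✗

{a}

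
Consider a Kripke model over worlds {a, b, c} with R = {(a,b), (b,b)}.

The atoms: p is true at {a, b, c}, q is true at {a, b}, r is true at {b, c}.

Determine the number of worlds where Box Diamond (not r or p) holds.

3

a: successors {b}; Diamond (not r or p) there: b:T. ✓
b: successors {b}; Diamond (not r or p) there: b:T. ✓
c: no successors, so Box Diamond (not r or p) holds vacuously. ✓
Satisfying worlds: {a, b, c}.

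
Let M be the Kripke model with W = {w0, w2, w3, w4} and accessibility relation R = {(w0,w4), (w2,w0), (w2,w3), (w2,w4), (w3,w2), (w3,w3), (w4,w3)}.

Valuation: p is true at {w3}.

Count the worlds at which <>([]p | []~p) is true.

w0: successors {w4}; []p | []~p there: w4:T. ✓
w2: successors {w0, w3, w4}; []p | []~p there: w0:T, w3:F, w4:T. ✓
w3: successors {w2, w3}; []p | []~p there: w2:F, w3:F. ✗
w4: successors {w3}; []p | []~p there: w3:F. ✗
Satisfying worlds: {w0, w2}.

2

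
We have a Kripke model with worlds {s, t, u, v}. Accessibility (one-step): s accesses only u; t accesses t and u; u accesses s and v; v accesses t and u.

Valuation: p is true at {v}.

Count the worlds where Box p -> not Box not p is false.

s: Box p is F, not Box not p is F. ✓
t: Box p is F, not Box not p is F. ✓
u: Box p is F, not Box not p is T. ✓
v: Box p is F, not Box not p is F. ✓
Satisfying worlds: {s, t, u, v}.
So Box p -> not Box not p fails at the other 0 worlds.

0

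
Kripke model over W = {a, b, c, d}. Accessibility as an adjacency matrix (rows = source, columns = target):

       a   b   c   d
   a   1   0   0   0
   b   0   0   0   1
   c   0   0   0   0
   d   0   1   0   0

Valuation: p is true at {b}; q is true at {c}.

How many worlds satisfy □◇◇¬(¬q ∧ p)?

3

a: successors {a}; ◇◇¬(¬q ∧ p) there: a:T. ✓
b: successors {d}; ◇◇¬(¬q ∧ p) there: d:T. ✓
c: no successors, so □◇◇¬(¬q ∧ p) holds vacuously. ✓
d: successors {b}; ◇◇¬(¬q ∧ p) there: b:F. ✗
Satisfying worlds: {a, b, c}.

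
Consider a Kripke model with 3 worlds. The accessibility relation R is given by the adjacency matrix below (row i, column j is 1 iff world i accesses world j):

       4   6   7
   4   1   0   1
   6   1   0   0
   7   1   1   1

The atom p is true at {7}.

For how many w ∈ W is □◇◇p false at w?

0

4: successors {4, 7}; ◇◇p there: 4:T, 7:T. ✓
6: successors {4}; ◇◇p there: 4:T. ✓
7: successors {4, 6, 7}; ◇◇p there: 4:T, 6:T, 7:T. ✓
Satisfying worlds: {4, 6, 7}.
So □◇◇p fails at the other 0 worlds.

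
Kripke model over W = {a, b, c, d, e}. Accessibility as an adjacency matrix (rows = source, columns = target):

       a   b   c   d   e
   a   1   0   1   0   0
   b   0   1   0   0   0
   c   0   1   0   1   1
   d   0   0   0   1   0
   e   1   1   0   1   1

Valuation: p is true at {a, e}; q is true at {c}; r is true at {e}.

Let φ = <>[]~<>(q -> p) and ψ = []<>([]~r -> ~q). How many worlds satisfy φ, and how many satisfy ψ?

For <>[]~<>(q -> p):
a: successors {a, c}; []~<>(q -> p) there: a:F, c:F. ✗
b: successors {b}; []~<>(q -> p) there: b:F. ✗
c: successors {b, d, e}; []~<>(q -> p) there: b:F, d:F, e:F. ✗
d: successors {d}; []~<>(q -> p) there: d:F. ✗
e: successors {a, b, d, e}; []~<>(q -> p) there: a:F, b:F, d:F, e:F. ✗
— 0 worlds.
For []<>([]~r -> ~q):
a: successors {a, c}; <>([]~r -> ~q) there: a:T, c:T. ✓
b: successors {b}; <>([]~r -> ~q) there: b:T. ✓
c: successors {b, d, e}; <>([]~r -> ~q) there: b:T, d:T, e:T. ✓
d: successors {d}; <>([]~r -> ~q) there: d:T. ✓
e: successors {a, b, d, e}; <>([]~r -> ~q) there: a:T, b:T, d:T, e:T. ✓
— 5 worlds.

0 and 5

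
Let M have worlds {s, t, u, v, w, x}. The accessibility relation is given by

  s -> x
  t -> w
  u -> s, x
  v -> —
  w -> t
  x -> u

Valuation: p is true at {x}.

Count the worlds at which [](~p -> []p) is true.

s: successors {x}; ~p -> []p there: x:T. ✓
t: successors {w}; ~p -> []p there: w:F. ✗
u: successors {s, x}; ~p -> []p there: s:T, x:T. ✓
v: no successors, so [](~p -> []p) holds vacuously. ✓
w: successors {t}; ~p -> []p there: t:F. ✗
x: successors {u}; ~p -> []p there: u:F. ✗
Satisfying worlds: {s, u, v}.

3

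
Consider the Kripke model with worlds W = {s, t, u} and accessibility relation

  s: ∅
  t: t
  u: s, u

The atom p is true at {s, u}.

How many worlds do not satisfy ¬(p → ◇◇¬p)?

s: p → ◇◇¬p is F. ✓
t: p → ◇◇¬p is T. ✗
u: p → ◇◇¬p is F. ✓
Satisfying worlds: {s, u}.
So ¬(p → ◇◇¬p) fails at the other 1 world.

1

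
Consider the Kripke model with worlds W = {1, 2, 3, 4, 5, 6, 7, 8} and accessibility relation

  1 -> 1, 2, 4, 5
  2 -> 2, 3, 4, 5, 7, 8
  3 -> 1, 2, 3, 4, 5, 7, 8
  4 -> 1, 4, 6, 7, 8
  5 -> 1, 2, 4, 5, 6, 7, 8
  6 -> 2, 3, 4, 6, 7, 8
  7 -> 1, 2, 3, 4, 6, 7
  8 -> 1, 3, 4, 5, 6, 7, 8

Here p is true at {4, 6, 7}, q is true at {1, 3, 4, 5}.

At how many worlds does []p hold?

1: successors {1, 2, 4, 5}; p there: 1:F, 2:F, 4:T, 5:F. ✗
2: successors {2, 3, 4, 5, 7, 8}; p there: 2:F, 3:F, 4:T, 5:F, 7:T, 8:F. ✗
3: successors {1, 2, 3, 4, 5, 7, 8}; p there: 1:F, 2:F, 3:F, 4:T, 5:F, 7:T, 8:F. ✗
4: successors {1, 4, 6, 7, 8}; p there: 1:F, 4:T, 6:T, 7:T, 8:F. ✗
5: successors {1, 2, 4, 5, 6, 7, 8}; p there: 1:F, 2:F, 4:T, 5:F, 6:T, 7:T, 8:F. ✗
6: successors {2, 3, 4, 6, 7, 8}; p there: 2:F, 3:F, 4:T, 6:T, 7:T, 8:F. ✗
7: successors {1, 2, 3, 4, 6, 7}; p there: 1:F, 2:F, 3:F, 4:T, 6:T, 7:T. ✗
8: successors {1, 3, 4, 5, 6, 7, 8}; p there: 1:F, 3:F, 4:T, 5:F, 6:T, 7:T, 8:F. ✗
Satisfying worlds: ∅.

0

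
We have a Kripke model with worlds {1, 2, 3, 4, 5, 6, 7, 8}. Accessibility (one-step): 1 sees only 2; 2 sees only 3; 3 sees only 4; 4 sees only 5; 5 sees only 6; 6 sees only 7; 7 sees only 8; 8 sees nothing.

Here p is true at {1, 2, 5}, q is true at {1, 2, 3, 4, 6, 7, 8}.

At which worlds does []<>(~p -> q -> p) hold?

1: successors {2}; <>(~p -> q -> p) there: 2:F. ✗
2: successors {3}; <>(~p -> q -> p) there: 3:F. ✗
3: successors {4}; <>(~p -> q -> p) there: 4:T. ✓
4: successors {5}; <>(~p -> q -> p) there: 5:F. ✗
5: successors {6}; <>(~p -> q -> p) there: 6:F. ✗
6: successors {7}; <>(~p -> q -> p) there: 7:F. ✗
7: successors {8}; <>(~p -> q -> p) there: 8:F. ✗
8: no successors, so []<>(~p -> q -> p) holds vacuously. ✓

{3, 8}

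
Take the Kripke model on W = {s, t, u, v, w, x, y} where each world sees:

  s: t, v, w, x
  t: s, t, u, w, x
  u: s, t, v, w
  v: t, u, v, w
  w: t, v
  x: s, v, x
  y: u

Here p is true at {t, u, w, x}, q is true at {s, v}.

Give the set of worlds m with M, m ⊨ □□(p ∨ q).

{s, t, u, v, w, x, y}

s: successors {t, v, w, x}; □(p ∨ q) there: t:T, v:T, w:T, x:T. ✓
t: successors {s, t, u, w, x}; □(p ∨ q) there: s:T, t:T, u:T, w:T, x:T. ✓
u: successors {s, t, v, w}; □(p ∨ q) there: s:T, t:T, v:T, w:T. ✓
v: successors {t, u, v, w}; □(p ∨ q) there: t:T, u:T, v:T, w:T. ✓
w: successors {t, v}; □(p ∨ q) there: t:T, v:T. ✓
x: successors {s, v, x}; □(p ∨ q) there: s:T, v:T, x:T. ✓
y: successors {u}; □(p ∨ q) there: u:T. ✓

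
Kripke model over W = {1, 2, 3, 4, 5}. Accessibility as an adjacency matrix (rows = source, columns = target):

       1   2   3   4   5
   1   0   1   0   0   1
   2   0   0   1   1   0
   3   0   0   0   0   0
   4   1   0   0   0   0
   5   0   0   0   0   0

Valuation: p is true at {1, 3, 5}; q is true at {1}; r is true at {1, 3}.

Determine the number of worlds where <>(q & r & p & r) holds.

1

1: successors {2, 5}; q & r & p & r there: 2:F, 5:F. ✗
2: successors {3, 4}; q & r & p & r there: 3:F, 4:F. ✗
3: no successors, so <>(q & r & p & r) fails. ✗
4: successors {1}; q & r & p & r there: 1:T. ✓
5: no successors, so <>(q & r & p & r) fails. ✗
Satisfying worlds: {4}.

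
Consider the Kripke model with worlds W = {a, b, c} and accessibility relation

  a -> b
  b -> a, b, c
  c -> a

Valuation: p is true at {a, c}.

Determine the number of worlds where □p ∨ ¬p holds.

2

a: □p is F, ¬p is F. ✗
b: □p is F, ¬p is T. ✓
c: □p is T, ¬p is F. ✓
Satisfying worlds: {b, c}.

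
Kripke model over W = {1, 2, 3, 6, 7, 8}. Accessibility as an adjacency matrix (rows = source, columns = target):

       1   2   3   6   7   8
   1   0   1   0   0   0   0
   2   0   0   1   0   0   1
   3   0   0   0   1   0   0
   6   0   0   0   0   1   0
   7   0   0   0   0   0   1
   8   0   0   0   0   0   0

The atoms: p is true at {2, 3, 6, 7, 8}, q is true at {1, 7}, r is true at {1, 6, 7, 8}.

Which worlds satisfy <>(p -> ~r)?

{1, 2}

1: successors {2}; p -> ~r there: 2:T. ✓
2: successors {3, 8}; p -> ~r there: 3:T, 8:F. ✓
3: successors {6}; p -> ~r there: 6:F. ✗
6: successors {7}; p -> ~r there: 7:F. ✗
7: successors {8}; p -> ~r there: 8:F. ✗
8: no successors, so <>(p -> ~r) fails. ✗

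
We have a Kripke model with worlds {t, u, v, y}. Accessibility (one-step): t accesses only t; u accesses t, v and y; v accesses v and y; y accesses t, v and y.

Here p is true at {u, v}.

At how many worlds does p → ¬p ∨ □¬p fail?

2

t: p is F, ¬p ∨ □¬p is T. ✓
u: p is T, ¬p ∨ □¬p is F. ✗
v: p is T, ¬p ∨ □¬p is F. ✗
y: p is F, ¬p ∨ □¬p is T. ✓
Satisfying worlds: {t, y}.
So p → ¬p ∨ □¬p fails at the other 2 worlds.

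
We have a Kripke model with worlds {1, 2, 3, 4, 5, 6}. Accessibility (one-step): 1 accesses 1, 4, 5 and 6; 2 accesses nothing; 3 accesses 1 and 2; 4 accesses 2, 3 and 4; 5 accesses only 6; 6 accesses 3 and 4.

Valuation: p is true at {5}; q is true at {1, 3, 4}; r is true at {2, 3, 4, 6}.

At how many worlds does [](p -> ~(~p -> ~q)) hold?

5

1: successors {1, 4, 5, 6}; p -> ~(~p -> ~q) there: 1:T, 4:T, 5:F, 6:T. ✗
2: no successors, so [](p -> ~(~p -> ~q)) holds vacuously. ✓
3: successors {1, 2}; p -> ~(~p -> ~q) there: 1:T, 2:T. ✓
4: successors {2, 3, 4}; p -> ~(~p -> ~q) there: 2:T, 3:T, 4:T. ✓
5: successors {6}; p -> ~(~p -> ~q) there: 6:T. ✓
6: successors {3, 4}; p -> ~(~p -> ~q) there: 3:T, 4:T. ✓
Satisfying worlds: {2, 3, 4, 5, 6}.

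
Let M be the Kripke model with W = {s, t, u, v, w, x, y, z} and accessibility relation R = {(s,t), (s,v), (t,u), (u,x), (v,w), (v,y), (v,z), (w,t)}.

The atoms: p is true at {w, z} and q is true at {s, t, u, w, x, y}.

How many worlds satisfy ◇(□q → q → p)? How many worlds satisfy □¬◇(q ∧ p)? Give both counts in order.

2 and 7

For ◇(□q → q → p):
s: successors {t, v}; □q → q → p there: t:F, v:T. ✓
t: successors {u}; □q → q → p there: u:F. ✗
u: successors {x}; □q → q → p there: x:F. ✗
v: successors {w, y, z}; □q → q → p there: w:T, y:F, z:T. ✓
w: successors {t}; □q → q → p there: t:F. ✗
x: no successors, so ◇(□q → q → p) fails. ✗
y: no successors, so ◇(□q → q → p) fails. ✗
z: no successors, so ◇(□q → q → p) fails. ✗
— 2 worlds.
For □¬◇(q ∧ p):
s: successors {t, v}; ¬◇(q ∧ p) there: t:T, v:F. ✗
t: successors {u}; ¬◇(q ∧ p) there: u:T. ✓
u: successors {x}; ¬◇(q ∧ p) there: x:T. ✓
v: successors {w, y, z}; ¬◇(q ∧ p) there: w:T, y:T, z:T. ✓
w: successors {t}; ¬◇(q ∧ p) there: t:T. ✓
x: no successors, so □¬◇(q ∧ p) holds vacuously. ✓
y: no successors, so □¬◇(q ∧ p) holds vacuously. ✓
z: no successors, so □¬◇(q ∧ p) holds vacuously. ✓
— 7 worlds.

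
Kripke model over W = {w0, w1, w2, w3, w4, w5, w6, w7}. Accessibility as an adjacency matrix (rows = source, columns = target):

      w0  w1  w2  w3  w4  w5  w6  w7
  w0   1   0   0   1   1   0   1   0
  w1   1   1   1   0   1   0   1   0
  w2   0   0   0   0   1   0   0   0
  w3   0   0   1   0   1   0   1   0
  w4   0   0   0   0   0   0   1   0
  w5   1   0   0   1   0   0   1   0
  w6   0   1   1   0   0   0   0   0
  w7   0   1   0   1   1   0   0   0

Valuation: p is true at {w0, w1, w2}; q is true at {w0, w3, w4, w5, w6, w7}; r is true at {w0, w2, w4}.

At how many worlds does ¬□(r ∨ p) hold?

6

w0: □(r ∨ p) is F. ✓
w1: □(r ∨ p) is F. ✓
w2: □(r ∨ p) is T. ✗
w3: □(r ∨ p) is F. ✓
w4: □(r ∨ p) is F. ✓
w5: □(r ∨ p) is F. ✓
w6: □(r ∨ p) is T. ✗
w7: □(r ∨ p) is F. ✓
Satisfying worlds: {w0, w1, w3, w4, w5, w7}.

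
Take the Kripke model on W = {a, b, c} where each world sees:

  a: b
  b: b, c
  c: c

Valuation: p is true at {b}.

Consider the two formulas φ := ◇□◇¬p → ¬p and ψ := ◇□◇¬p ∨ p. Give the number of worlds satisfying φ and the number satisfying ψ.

2 and 3

For ◇□◇¬p → ¬p:
a: ◇□◇¬p is T, ¬p is T. ✓
b: ◇□◇¬p is T, ¬p is F. ✗
c: ◇□◇¬p is T, ¬p is T. ✓
— 2 worlds.
For ◇□◇¬p ∨ p:
a: ◇□◇¬p is T, p is F. ✓
b: ◇□◇¬p is T, p is T. ✓
c: ◇□◇¬p is T, p is F. ✓
— 3 worlds.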